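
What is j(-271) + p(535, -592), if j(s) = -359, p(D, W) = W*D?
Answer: -317079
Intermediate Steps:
p(D, W) = D*W
j(-271) + p(535, -592) = -359 + 535*(-592) = -359 - 316720 = -317079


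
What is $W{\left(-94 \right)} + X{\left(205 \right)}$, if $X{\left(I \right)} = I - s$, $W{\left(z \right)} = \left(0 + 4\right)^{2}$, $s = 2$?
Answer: $219$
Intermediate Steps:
$W{\left(z \right)} = 16$ ($W{\left(z \right)} = 4^{2} = 16$)
$X{\left(I \right)} = -2 + I$ ($X{\left(I \right)} = I - 2 = -2 + I$)
$W{\left(-94 \right)} + X{\left(205 \right)} = 16 + \left(-2 + 205\right) = 16 + 203 = 219$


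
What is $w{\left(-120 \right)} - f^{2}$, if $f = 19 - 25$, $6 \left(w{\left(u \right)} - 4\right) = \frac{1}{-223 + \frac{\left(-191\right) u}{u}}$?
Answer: $- \frac{79489}{2484} \approx -32.0$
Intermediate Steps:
$w{\left(u \right)} = \frac{9935}{2484}$ ($w{\left(u \right)} = 4 + \frac{1}{6 \left(-223 + \frac{\left(-191\right) u}{u}\right)} = 4 + \frac{1}{6 \left(-223 - 191\right)} = 4 + \frac{1}{6 \left(-414\right)} = 4 + \frac{1}{6} \left(- \frac{1}{414}\right) = 4 - \frac{1}{2484} = \frac{9935}{2484}$)
$f = -6$ ($f = 19 - 25 = -6$)
$w{\left(-120 \right)} - f^{2} = \frac{9935}{2484} - \left(-6\right)^{2} = \frac{9935}{2484} - 36 = - \frac{79489}{2484}$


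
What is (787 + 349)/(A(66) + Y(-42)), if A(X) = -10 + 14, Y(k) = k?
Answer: -568/19 ≈ -29.895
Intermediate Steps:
A(X) = 4
(787 + 349)/(A(66) + Y(-42)) = (787 + 349)/(4 - 42) = 1136/(-38) = 1136*(-1/38) = -568/19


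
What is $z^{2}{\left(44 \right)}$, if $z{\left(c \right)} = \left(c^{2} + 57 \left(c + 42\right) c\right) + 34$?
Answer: $47375004964$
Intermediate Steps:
$z{\left(c \right)} = 34 + c^{2} + c \left(2394 + 57 c\right)$ ($z{\left(c \right)} = \left(c^{2} + 57 \left(42 + c\right) c\right) + 34 = \left(c^{2} + \left(2394 + 57 c\right) c\right) + 34 = \left(c^{2} + c \left(2394 + 57 c\right)\right) + 34 = 34 + c^{2} + c \left(2394 + 57 c\right)$)
$z^{2}{\left(44 \right)} = \left(34 + 58 \cdot 44^{2} + 2394 \cdot 44\right)^{2} = \left(34 + 58 \cdot 1936 + 105336\right)^{2} = \left(34 + 112288 + 105336\right)^{2} = 217658^{2} = 47375004964$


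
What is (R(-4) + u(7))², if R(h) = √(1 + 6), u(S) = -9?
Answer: (9 - √7)² ≈ 40.376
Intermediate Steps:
R(h) = √7
(R(-4) + u(7))² = (√7 - 9)² = (-9 + √7)²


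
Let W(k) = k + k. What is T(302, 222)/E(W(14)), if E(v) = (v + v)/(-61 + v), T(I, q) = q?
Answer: -3663/28 ≈ -130.82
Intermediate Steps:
W(k) = 2*k
E(v) = 2*v/(-61 + v) (E(v) = (2*v)/(-61 + v) = 2*v/(-61 + v))
T(302, 222)/E(W(14)) = 222/((2*(2*14)/(-61 + 2*14))) = 222/((2*28/(-61 + 28))) = 222/((2*28/(-33))) = 222/((2*28*(-1/33))) = 222/(-56/33) = 222*(-33/56) = -3663/28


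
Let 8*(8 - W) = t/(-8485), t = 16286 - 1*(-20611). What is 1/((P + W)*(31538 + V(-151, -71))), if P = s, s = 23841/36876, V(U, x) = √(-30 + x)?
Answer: 1315735335824/381348492666401019 - 41719048*I*√101/381348492666401019 ≈ 3.4502e-6 - 1.0994e-9*I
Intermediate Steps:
t = 36897 (t = 16286 + 20611 = 36897)
W = 579937/67880 (W = 8 - 36897/(8*(-8485)) = 8 - 36897*(-1)/(8*8485) = 8 - ⅛*(-36897/8485) = 8 + 36897/67880 = 579937/67880 ≈ 8.5436)
s = 7947/12292 (s = 23841*(1/36876) = 7947/12292 ≈ 0.64652)
P = 7947/12292 ≈ 0.64652
1/((P + W)*(31538 + V(-151, -71))) = 1/((7947/12292 + 579937/67880)*(31538 + √(-30 - 71))) = 1/(1917006991*(31538 + √(-101))/208595240) = 1/(1917006991*(31538 + I*√101)/208595240) = 1/(30229283241079/104297620 + 1917006991*I*√101/208595240)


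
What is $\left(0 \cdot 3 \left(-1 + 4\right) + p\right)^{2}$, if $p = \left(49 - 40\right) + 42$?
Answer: $2601$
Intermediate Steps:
$p = 51$ ($p = 9 + 42 = 51$)
$\left(0 \cdot 3 \left(-1 + 4\right) + p\right)^{2} = \left(0 \cdot 3 \left(-1 + 4\right) + 51\right)^{2} = \left(0 \cdot 3 + 51\right)^{2} = \left(0 + 51\right)^{2} = 51^{2} = 2601$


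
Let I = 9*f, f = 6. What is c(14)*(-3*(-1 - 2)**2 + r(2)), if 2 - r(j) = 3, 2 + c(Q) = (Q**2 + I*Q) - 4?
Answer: -26488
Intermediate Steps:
I = 54 (I = 9*6 = 54)
c(Q) = -6 + Q**2 + 54*Q (c(Q) = -2 + ((Q**2 + 54*Q) - 4) = -2 + (-4 + Q**2 + 54*Q) = -6 + Q**2 + 54*Q)
r(j) = -1 (r(j) = 2 - 1*3 = 2 - 3 = -1)
c(14)*(-3*(-1 - 2)**2 + r(2)) = (-6 + 14**2 + 54*14)*(-3*(-1 - 2)**2 - 1) = (-6 + 196 + 756)*(-3*(-3)**2 - 1) = 946*(-3*9 - 1) = 946*(-27 - 1) = 946*(-28) = -26488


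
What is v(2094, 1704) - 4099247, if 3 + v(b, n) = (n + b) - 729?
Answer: -4096181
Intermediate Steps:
v(b, n) = -732 + b + n (v(b, n) = -3 + ((n + b) - 729) = -3 + ((b + n) - 729) = -3 + (-729 + b + n) = -732 + b + n)
v(2094, 1704) - 4099247 = (-732 + 2094 + 1704) - 4099247 = 3066 - 4099247 = -4096181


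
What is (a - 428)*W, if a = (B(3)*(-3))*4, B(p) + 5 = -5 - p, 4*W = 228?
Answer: -15504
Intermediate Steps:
W = 57 (W = (1/4)*228 = 57)
B(p) = -10 - p (B(p) = -5 + (-5 - p) = -10 - p)
a = 156 (a = ((-10 - 1*3)*(-3))*4 = ((-10 - 3)*(-3))*4 = -13*(-3)*4 = 39*4 = 156)
(a - 428)*W = (156 - 428)*57 = -272*57 = -15504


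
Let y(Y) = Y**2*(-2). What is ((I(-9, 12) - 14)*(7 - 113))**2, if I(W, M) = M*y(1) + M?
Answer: 7595536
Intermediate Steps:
y(Y) = -2*Y**2
I(W, M) = -M (I(W, M) = M*(-2*1**2) + M = M*(-2*1) + M = M*(-2) + M = -2*M + M = -M)
((I(-9, 12) - 14)*(7 - 113))**2 = ((-1*12 - 14)*(7 - 113))**2 = ((-12 - 14)*(-106))**2 = (-26*(-106))**2 = 2756**2 = 7595536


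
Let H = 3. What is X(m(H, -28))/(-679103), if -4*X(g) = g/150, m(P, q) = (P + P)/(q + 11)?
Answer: -1/1154475100 ≈ -8.6619e-10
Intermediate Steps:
m(P, q) = 2*P/(11 + q) (m(P, q) = (2*P)/(11 + q) = 2*P/(11 + q))
X(g) = -g/600 (X(g) = -g/(4*150) = -g/600)
X(m(H, -28))/(-679103) = -3/(300*(11 - 28))/(-679103) = -3/(300*(-17))*(-1/679103) = -3*(-1)/(300*17)*(-1/679103) = -1/600*(-6/17)*(-1/679103) = (1/1700)*(-1/679103) = -1/1154475100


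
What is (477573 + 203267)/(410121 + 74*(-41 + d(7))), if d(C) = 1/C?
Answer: 4765880/2849683 ≈ 1.6724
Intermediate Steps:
(477573 + 203267)/(410121 + 74*(-41 + d(7))) = (477573 + 203267)/(410121 + 74*(-41 + 1/7)) = 680840/(410121 + 74*(-41 + 1/7)) = 680840/(410121 + 74*(-286/7)) = 680840/(410121 - 21164/7) = 680840/(2849683/7) = 680840*(7/2849683) = 4765880/2849683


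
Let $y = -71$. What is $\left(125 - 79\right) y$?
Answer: $-3266$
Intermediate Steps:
$\left(125 - 79\right) y = \left(125 - 79\right) \left(-71\right) = 46 \left(-71\right) = -3266$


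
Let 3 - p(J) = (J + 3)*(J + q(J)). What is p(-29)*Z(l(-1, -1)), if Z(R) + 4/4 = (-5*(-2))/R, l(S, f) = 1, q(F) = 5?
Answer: -5589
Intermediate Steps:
Z(R) = -1 + 10/R (Z(R) = -1 + (-5*(-2))/R = -1 + 10/R)
p(J) = 3 - (3 + J)*(5 + J) (p(J) = 3 - (J + 3)*(J + 5) = 3 - (3 + J)*(5 + J))
p(-29)*Z(l(-1, -1)) = (-12 - 1*(-29)**2 - 8*(-29))*((10 - 1*1)/1) = (-12 - 1*841 + 232)*(1*(10 - 1)) = (-12 - 841 + 232)*(1*9) = -621*9 = -5589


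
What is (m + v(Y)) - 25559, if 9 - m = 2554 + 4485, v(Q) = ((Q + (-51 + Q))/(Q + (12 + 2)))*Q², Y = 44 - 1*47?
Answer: -358992/11 ≈ -32636.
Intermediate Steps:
Y = -3 (Y = 44 - 47 = -3)
v(Q) = Q²*(-51 + 2*Q)/(14 + Q) (v(Q) = ((-51 + 2*Q)/(Q + 14))*Q² = ((-51 + 2*Q)/(14 + Q))*Q² = Q²*(-51 + 2*Q)/(14 + Q))
m = -7030 (m = 9 - (2554 + 4485) = 9 - 1*7039 = 9 - 7039 = -7030)
(m + v(Y)) - 25559 = (-7030 + (-3)²*(-51 + 2*(-3))/(14 - 3)) - 25559 = (-7030 + 9*(-51 - 6)/11) - 25559 = (-7030 + 9*(1/11)*(-57)) - 25559 = (-7030 - 513/11) - 25559 = -77843/11 - 25559 = -358992/11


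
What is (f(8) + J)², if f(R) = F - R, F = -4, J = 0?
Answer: 144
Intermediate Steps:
f(R) = -4 - R
(f(8) + J)² = ((-4 - 1*8) + 0)² = ((-4 - 8) + 0)² = (-12 + 0)² = (-12)² = 144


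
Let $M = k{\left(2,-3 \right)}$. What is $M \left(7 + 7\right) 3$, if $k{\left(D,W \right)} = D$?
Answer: $84$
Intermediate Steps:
$M = 2$
$M \left(7 + 7\right) 3 = 2 \left(7 + 7\right) 3 = 2 \cdot 14 \cdot 3 = 2 \cdot 42 = 84$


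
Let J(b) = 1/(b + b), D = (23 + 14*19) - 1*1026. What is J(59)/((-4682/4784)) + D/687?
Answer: -102615355/94887753 ≈ -1.0814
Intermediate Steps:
D = -737 (D = (23 + 266) - 1026 = 289 - 1026 = -737)
J(b) = 1/(2*b)
J(59)/((-4682/4784)) + D/687 = ((½)/59)/((-4682/4784)) - 737/687 = ((½)*(1/59))/((-4682*1/4784)) - 737*1/687 = 1/(118*(-2341/2392)) - 737/687 = (1/118)*(-2392/2341) - 737/687 = -1196/138119 - 737/687 = -102615355/94887753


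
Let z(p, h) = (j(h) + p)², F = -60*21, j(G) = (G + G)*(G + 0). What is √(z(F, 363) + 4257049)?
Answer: √68794006333 ≈ 2.6229e+5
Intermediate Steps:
j(G) = 2*G² (j(G) = (2*G)*G = 2*G²)
F = -1260
z(p, h) = (p + 2*h²)² (z(p, h) = (2*h² + p)² = (p + 2*h²)²)
√(z(F, 363) + 4257049) = √((-1260 + 2*363²)² + 4257049) = √((-1260 + 2*131769)² + 4257049) = √((-1260 + 263538)² + 4257049) = √(262278² + 4257049) = √(68789749284 + 4257049) = √68794006333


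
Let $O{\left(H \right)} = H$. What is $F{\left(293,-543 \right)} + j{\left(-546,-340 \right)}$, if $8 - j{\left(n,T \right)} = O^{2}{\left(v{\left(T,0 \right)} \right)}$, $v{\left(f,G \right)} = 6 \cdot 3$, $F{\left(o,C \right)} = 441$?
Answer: $125$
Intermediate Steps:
$v{\left(f,G \right)} = 18$
$j{\left(n,T \right)} = -316$ ($j{\left(n,T \right)} = 8 - 18^{2} = 8 - 324 = -316$)
$F{\left(293,-543 \right)} + j{\left(-546,-340 \right)} = 441 - 316 = 125$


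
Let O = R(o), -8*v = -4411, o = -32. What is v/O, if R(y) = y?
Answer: -4411/256 ≈ -17.230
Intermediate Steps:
v = 4411/8 (v = -1/8*(-4411) = 4411/8 ≈ 551.38)
O = -32
v/O = (4411/8)/(-32) = (4411/8)*(-1/32) = -4411/256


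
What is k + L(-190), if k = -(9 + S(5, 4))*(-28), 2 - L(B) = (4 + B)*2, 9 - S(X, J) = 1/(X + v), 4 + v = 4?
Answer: 4362/5 ≈ 872.40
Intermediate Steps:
v = 0 (v = -4 + 4 = 0)
S(X, J) = 9 - 1/X (S(X, J) = 9 - 1/(X + 0) = 9 - 1/X)
L(B) = -6 - 2*B (L(B) = 2 - (4 + B)*2 = 2 - (8 + 2*B) = 2 + (-8 - 2*B) = -6 - 2*B)
k = 2492/5 (k = -(9 + (9 - 1/5))*(-28) = -(9 + (9 - 1*⅕))*(-28) = -(9 + (9 - ⅕))*(-28) = -(9 + 44/5)*(-28) = -1*89/5*(-28) = -89/5*(-28) = 2492/5 ≈ 498.40)
k + L(-190) = 2492/5 + (-6 - 2*(-190)) = 2492/5 + (-6 + 380) = 2492/5 + 374 = 4362/5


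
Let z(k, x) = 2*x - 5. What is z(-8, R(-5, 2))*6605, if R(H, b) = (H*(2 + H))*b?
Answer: 363275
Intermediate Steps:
R(H, b) = H*b*(2 + H)
z(k, x) = -5 + 2*x
z(-8, R(-5, 2))*6605 = (-5 + 2*(-5*2*(2 - 5)))*6605 = (-5 + 2*(-5*2*(-3)))*6605 = (-5 + 2*30)*6605 = (-5 + 60)*6605 = 55*6605 = 363275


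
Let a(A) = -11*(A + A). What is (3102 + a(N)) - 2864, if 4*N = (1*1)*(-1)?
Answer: 487/2 ≈ 243.50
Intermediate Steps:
N = -¼ (N = ((1*1)*(-1))/4 = (1*(-1))/4 = (¼)*(-1) = -¼ ≈ -0.25000)
a(A) = -22*A
(3102 + a(N)) - 2864 = (3102 - 22*(-¼)) - 2864 = (3102 + 11/2) - 2864 = 6215/2 - 2864 = 487/2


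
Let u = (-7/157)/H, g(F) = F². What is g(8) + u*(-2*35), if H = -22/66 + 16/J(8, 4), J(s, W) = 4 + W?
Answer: 10342/157 ≈ 65.873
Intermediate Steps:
H = 5/3 (H = -22/66 + 16/(4 + 4) = -22*1/66 + 16/8 = -⅓ + 16*(⅛) = -⅓ + 2 = 5/3 ≈ 1.6667)
u = -21/785 (u = (-7/157)/(5/3) = -7*1/157*(⅗) = -7/157*⅗ = -21/785 ≈ -0.026752)
g(8) + u*(-2*35) = 8² - (-42)*35/785 = 64 - 21/785*(-70) = 64 + 294/157 = 10342/157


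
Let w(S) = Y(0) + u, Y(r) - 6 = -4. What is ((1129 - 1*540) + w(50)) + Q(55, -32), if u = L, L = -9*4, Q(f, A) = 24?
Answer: 579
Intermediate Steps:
Y(r) = 2 (Y(r) = 6 - 4 = 2)
L = -36
u = -36
w(S) = -34 (w(S) = 2 - 36 = -34)
((1129 - 1*540) + w(50)) + Q(55, -32) = ((1129 - 1*540) - 34) + 24 = ((1129 - 540) - 34) + 24 = (589 - 34) + 24 = 555 + 24 = 579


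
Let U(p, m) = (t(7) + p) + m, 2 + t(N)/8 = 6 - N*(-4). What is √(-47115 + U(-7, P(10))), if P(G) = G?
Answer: 2*I*√11714 ≈ 216.46*I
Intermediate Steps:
t(N) = 32 + 32*N (t(N) = -16 + 8*(6 - N*(-4)) = -16 + 8*(6 - (-4)*N) = -16 + 8*(6 + 4*N) = -16 + (48 + 32*N) = 32 + 32*N)
U(p, m) = 256 + m + p (U(p, m) = ((32 + 32*7) + p) + m = ((32 + 224) + p) + m = (256 + p) + m = 256 + m + p)
√(-47115 + U(-7, P(10))) = √(-47115 + (256 + 10 - 7)) = √(-47115 + 259) = √(-46856) = 2*I*√11714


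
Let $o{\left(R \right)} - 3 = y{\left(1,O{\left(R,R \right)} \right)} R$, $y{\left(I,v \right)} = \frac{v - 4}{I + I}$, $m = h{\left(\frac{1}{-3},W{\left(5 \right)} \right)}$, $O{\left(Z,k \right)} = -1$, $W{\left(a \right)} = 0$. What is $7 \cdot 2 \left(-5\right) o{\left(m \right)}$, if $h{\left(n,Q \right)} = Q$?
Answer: $-210$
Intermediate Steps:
$m = 0$
$y{\left(I,v \right)} = \frac{-4 + v}{2 I}$
$o{\left(R \right)} = 3 - \frac{5 R}{2}$ ($o{\left(R \right)} = 3 + \frac{-4 - 1}{2 \cdot 1} R = 3 + \frac{1}{2} \cdot 1 \left(-5\right) R = 3 - \frac{5 R}{2}$)
$7 \cdot 2 \left(-5\right) o{\left(m \right)} = 7 \cdot 2 \left(-5\right) \left(3 - 0\right) = 7 \left(-10\right) \left(3 + 0\right) = \left(-70\right) 3 = -210$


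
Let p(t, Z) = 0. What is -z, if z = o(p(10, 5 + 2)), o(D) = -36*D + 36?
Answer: -36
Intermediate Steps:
o(D) = 36 - 36*D
z = 36 (z = 36 - 36*0 = 36 + 0 = 36)
-z = -1*36 = -36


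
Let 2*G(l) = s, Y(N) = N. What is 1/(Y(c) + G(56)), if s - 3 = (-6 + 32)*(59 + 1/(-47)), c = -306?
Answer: 94/43449 ≈ 0.0021635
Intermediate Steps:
s = 72213/47 (s = 3 + (-6 + 32)*(59 + 1/(-47)) = 3 + 26*(59 - 1/47) = 3 + 26*(2772/47) = 3 + 72072/47 = 72213/47 ≈ 1536.4)
G(l) = 72213/94 (G(l) = (½)*(72213/47) = 72213/94)
1/(Y(c) + G(56)) = 1/(-306 + 72213/94) = 1/(43449/94) = 94/43449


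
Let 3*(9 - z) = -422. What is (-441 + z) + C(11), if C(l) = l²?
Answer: -511/3 ≈ -170.33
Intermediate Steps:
z = 449/3 (z = 9 - ⅓*(-422) = 9 + 422/3 = 449/3 ≈ 149.67)
(-441 + z) + C(11) = (-441 + 449/3) + 11² = -874/3 + 121 = -511/3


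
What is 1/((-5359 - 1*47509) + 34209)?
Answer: -1/18659 ≈ -5.3593e-5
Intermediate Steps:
1/((-5359 - 1*47509) + 34209) = 1/((-5359 - 47509) + 34209) = 1/(-52868 + 34209) = 1/(-18659) = -1/18659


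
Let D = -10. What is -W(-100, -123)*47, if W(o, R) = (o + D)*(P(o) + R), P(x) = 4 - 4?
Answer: -635910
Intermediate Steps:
P(x) = 0
W(o, R) = R*(-10 + o) (W(o, R) = (o - 10)*(0 + R) = (-10 + o)*R = R*(-10 + o))
-W(-100, -123)*47 = -(-123*(-10 - 100))*47 = -(-123*(-110))*47 = -13530*47 = -1*635910 = -635910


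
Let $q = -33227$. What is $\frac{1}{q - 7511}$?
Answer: $- \frac{1}{40738} \approx -2.4547 \cdot 10^{-5}$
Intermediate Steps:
$\frac{1}{q - 7511} = \frac{1}{-33227 - 7511} = \frac{1}{-40738} = - \frac{1}{40738}$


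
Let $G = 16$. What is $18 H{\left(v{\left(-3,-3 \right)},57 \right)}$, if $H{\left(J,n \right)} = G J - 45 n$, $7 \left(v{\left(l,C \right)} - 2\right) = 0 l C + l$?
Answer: $- \frac{320022}{7} \approx -45717.0$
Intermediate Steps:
$v{\left(l,C \right)} = 2 + \frac{l}{7}$ ($v{\left(l,C \right)} = 2 + \frac{0 l C + l}{7} = 2 + \frac{0 C + l}{7} = 2 + \frac{0 + l}{7} = 2 + \frac{l}{7}$)
$H{\left(J,n \right)} = - 45 n + 16 J$ ($H{\left(J,n \right)} = 16 J - 45 n = - 45 n + 16 J$)
$18 H{\left(v{\left(-3,-3 \right)},57 \right)} = 18 \left(\left(-45\right) 57 + 16 \left(2 + \frac{1}{7} \left(-3\right)\right)\right) = 18 \left(-2565 + 16 \left(2 - \frac{3}{7}\right)\right) = 18 \left(-2565 + 16 \cdot \frac{11}{7}\right) = 18 \left(-2565 + \frac{176}{7}\right) = 18 \left(- \frac{17779}{7}\right) = - \frac{320022}{7}$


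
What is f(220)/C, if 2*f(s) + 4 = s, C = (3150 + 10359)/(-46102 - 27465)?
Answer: -882804/1501 ≈ -588.14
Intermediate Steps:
C = -13509/73567 (C = 13509/(-73567) = 13509*(-1/73567) = -13509/73567 ≈ -0.18363)
f(s) = -2 + s/2
f(220)/C = (-2 + (1/2)*220)/(-13509/73567) = (-2 + 110)*(-73567/13509) = 108*(-73567/13509) = -882804/1501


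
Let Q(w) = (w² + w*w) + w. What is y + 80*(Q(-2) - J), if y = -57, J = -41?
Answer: 3703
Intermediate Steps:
Q(w) = w + 2*w² (Q(w) = (w² + w²) + w = 2*w² + w = w + 2*w²)
y + 80*(Q(-2) - J) = -57 + 80*(-2*(1 + 2*(-2)) - 1*(-41)) = -57 + 80*(-2*(1 - 4) + 41) = -57 + 80*(-2*(-3) + 41) = -57 + 80*(6 + 41) = -57 + 80*47 = -57 + 3760 = 3703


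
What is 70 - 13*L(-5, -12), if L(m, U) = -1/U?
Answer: 827/12 ≈ 68.917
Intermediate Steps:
70 - 13*L(-5, -12) = 70 - (-13)/(-12) = 70 - (-13)*(-1)/12 = 70 - 13*1/12 = 70 - 13/12 = 827/12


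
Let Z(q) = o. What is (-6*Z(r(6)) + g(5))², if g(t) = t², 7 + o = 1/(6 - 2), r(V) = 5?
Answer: 17161/4 ≈ 4290.3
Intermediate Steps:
o = -27/4 (o = -7 + 1/(6 - 2) = -7 + 1/4 = -7 + ¼ = -27/4 ≈ -6.7500)
Z(q) = -27/4
(-6*Z(r(6)) + g(5))² = (-6*(-27/4) + 5²)² = (81/2 + 25)² = (131/2)² = 17161/4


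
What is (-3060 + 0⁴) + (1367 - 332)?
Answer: -2025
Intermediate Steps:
(-3060 + 0⁴) + (1367 - 332) = (-3060 + 0) + 1035 = -3060 + 1035 = -2025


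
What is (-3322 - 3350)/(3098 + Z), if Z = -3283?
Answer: 6672/185 ≈ 36.065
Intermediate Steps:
(-3322 - 3350)/(3098 + Z) = (-3322 - 3350)/(3098 - 3283) = -6672/(-185) = -6672*(-1/185) = 6672/185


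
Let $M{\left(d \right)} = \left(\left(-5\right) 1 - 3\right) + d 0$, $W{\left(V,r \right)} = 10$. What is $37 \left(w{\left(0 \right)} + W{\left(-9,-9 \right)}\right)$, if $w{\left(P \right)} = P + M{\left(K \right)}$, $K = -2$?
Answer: $74$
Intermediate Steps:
$M{\left(d \right)} = -8$ ($M{\left(d \right)} = \left(-5 - 3\right) + 0 = -8 + 0 = -8$)
$w{\left(P \right)} = -8 + P$ ($w{\left(P \right)} = P - 8 = -8 + P$)
$37 \left(w{\left(0 \right)} + W{\left(-9,-9 \right)}\right) = 37 \left(\left(-8 + 0\right) + 10\right) = 37 \left(-8 + 10\right) = 37 \cdot 2 = 74$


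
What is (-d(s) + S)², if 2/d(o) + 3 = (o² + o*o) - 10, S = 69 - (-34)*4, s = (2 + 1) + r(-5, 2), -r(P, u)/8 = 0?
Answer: 1046529/25 ≈ 41861.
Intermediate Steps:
r(P, u) = 0 (r(P, u) = -8*0 = 0)
s = 3 (s = (2 + 1) + 0 = 3 + 0 = 3)
S = 205 (S = 69 - 1*(-136) = 69 + 136 = 205)
d(o) = 2/(-13 + 2*o²) (d(o) = 2/(-3 + ((o² + o*o) - 10)) = 2/(-3 + ((o² + o²) - 10)) = 2/(-3 + (2*o² - 10)) = 2/(-3 + (-10 + 2*o²)) = 2/(-13 + 2*o²))
(-d(s) + S)² = (-2/(-13 + 2*3²) + 205)² = (-2/(-13 + 2*9) + 205)² = (-2/(-13 + 18) + 205)² = (-2/5 + 205)² = (-1*⅖ + 205)² = (-⅖ + 205)² = (1023/5)² = 1046529/25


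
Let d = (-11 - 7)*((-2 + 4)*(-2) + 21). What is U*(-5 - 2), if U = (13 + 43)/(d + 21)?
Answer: 392/285 ≈ 1.3754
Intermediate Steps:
d = -306 (d = -18*(2*(-2) + 21) = -18*(-4 + 21) = -18*17 = -306)
U = -56/285 (U = (13 + 43)/(-306 + 21) = 56/(-285) = 56*(-1/285) = -56/285 ≈ -0.19649)
U*(-5 - 2) = -56*(-5 - 2)/285 = -56/285*(-7) = 392/285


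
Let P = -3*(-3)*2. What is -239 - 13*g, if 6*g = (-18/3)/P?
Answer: -4289/18 ≈ -238.28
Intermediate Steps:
P = 18 (P = 9*2 = 18)
g = -1/18 (g = (-18/3/18)/6 = (-18*⅓*(1/18))/6 = (-6*1/18)/6 = (⅙)*(-⅓) = -1/18 ≈ -0.055556)
-239 - 13*g = -239 - 13*(-1)/18 = -239 - 1*(-13/18) = -239 + 13/18 = -4289/18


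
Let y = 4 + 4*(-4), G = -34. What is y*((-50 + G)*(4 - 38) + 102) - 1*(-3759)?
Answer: -31737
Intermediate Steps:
y = -12 (y = 4 - 16 = -12)
y*((-50 + G)*(4 - 38) + 102) - 1*(-3759) = -12*((-50 - 34)*(4 - 38) + 102) - 1*(-3759) = -12*(-84*(-34) + 102) + 3759 = -12*(2856 + 102) + 3759 = -12*2958 + 3759 = -35496 + 3759 = -31737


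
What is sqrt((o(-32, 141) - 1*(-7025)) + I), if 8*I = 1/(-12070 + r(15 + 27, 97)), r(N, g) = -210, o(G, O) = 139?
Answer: sqrt(1080319736065)/12280 ≈ 84.640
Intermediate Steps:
I = -1/98240 (I = 1/(8*(-12070 - 210)) = (1/8)/(-12280) = (1/8)*(-1/12280) = -1/98240 ≈ -1.0179e-5)
sqrt((o(-32, 141) - 1*(-7025)) + I) = sqrt((139 - 1*(-7025)) - 1/98240) = sqrt((139 + 7025) - 1/98240) = sqrt(7164 - 1/98240) = sqrt(703791359/98240) = sqrt(1080319736065)/12280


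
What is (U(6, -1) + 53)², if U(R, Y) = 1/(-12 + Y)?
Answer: 473344/169 ≈ 2800.9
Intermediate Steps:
(U(6, -1) + 53)² = (1/(-12 - 1) + 53)² = (1/(-13) + 53)² = (-1/13 + 53)² = (688/13)² = 473344/169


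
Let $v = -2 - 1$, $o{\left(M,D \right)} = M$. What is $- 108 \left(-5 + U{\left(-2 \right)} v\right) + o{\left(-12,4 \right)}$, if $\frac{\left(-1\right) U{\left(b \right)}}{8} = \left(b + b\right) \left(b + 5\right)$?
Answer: $31632$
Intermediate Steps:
$U{\left(b \right)} = - 16 b \left(5 + b\right)$ ($U{\left(b \right)} = - 8 \left(b + b\right) \left(b + 5\right) = - 8 \cdot 2 b \left(5 + b\right) = - 16 b \left(5 + b\right)$)
$v = -3$
$- 108 \left(-5 + U{\left(-2 \right)} v\right) + o{\left(-12,4 \right)} = - 108 \left(-5 + \left(-16\right) \left(-2\right) \left(5 - 2\right) \left(-3\right)\right) - 12 = - 108 \left(-5 + \left(-16\right) \left(-2\right) 3 \left(-3\right)\right) - 12 = - 108 \left(-5 + 96 \left(-3\right)\right) - 12 = - 108 \left(-5 - 288\right) - 12 = \left(-108\right) \left(-293\right) - 12 = 31644 - 12 = 31632$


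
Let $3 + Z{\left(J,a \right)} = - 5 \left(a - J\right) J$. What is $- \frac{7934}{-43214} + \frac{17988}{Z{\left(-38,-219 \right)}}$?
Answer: $- \frac{252229685}{743129551} \approx -0.33942$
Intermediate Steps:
$Z{\left(J,a \right)} = -3 + J \left(- 5 a + 5 J\right)$ ($Z{\left(J,a \right)} = -3 + - 5 \left(a - J\right) J = -3 + \left(- 5 a + 5 J\right) J = -3 + J \left(- 5 a + 5 J\right)$)
$- \frac{7934}{-43214} + \frac{17988}{Z{\left(-38,-219 \right)}} = - \frac{7934}{-43214} + \frac{17988}{-3 + 5 \left(-38\right)^{2} - \left(-190\right) \left(-219\right)} = \left(-7934\right) \left(- \frac{1}{43214}\right) + \frac{17988}{-3 + 5 \cdot 1444 - 41610} = \frac{3967}{21607} + \frac{17988}{-3 + 7220 - 41610} = \frac{3967}{21607} + \frac{17988}{-34393} = \frac{3967}{21607} + 17988 \left(- \frac{1}{34393}\right) = \frac{3967}{21607} - \frac{17988}{34393} = - \frac{252229685}{743129551}$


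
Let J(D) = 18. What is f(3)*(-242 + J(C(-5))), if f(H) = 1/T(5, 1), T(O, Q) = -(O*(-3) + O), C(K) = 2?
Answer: -112/5 ≈ -22.400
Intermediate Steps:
T(O, Q) = 2*O (T(O, Q) = -(-3*O + O) = -(-2)*O = 2*O)
f(H) = ⅒ (f(H) = 1/(2*5) = 1/10 = ⅒)
f(3)*(-242 + J(C(-5))) = (-242 + 18)/10 = (⅒)*(-224) = -112/5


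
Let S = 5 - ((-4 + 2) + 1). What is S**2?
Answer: 36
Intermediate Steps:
S = 6 (S = 5 - (-2 + 1) = 5 - 1*(-1) = 5 + 1 = 6)
S**2 = 6**2 = 36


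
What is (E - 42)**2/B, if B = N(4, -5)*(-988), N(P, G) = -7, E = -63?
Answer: 1575/988 ≈ 1.5941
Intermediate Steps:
B = 6916 (B = -7*(-988) = 6916)
(E - 42)**2/B = (-63 - 42)**2/6916 = (-105)**2*(1/6916) = 11025*(1/6916) = 1575/988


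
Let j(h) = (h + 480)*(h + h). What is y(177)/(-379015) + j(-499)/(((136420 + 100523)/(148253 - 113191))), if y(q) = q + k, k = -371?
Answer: 35998073961086/12829278735 ≈ 2805.9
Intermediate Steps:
j(h) = 2*h*(480 + h) (j(h) = (480 + h)*(2*h) = 2*h*(480 + h))
y(q) = -371 + q (y(q) = q - 371 = -371 + q)
y(177)/(-379015) + j(-499)/(((136420 + 100523)/(148253 - 113191))) = (-371 + 177)/(-379015) + (2*(-499)*(480 - 499))/(((136420 + 100523)/(148253 - 113191))) = -194*(-1/379015) + (2*(-499)*(-19))/((236943/35062)) = 194/379015 + 18962/((236943*(1/35062))) = 194/379015 + 18962/(236943/35062) = 194/379015 + 18962*(35062/236943) = 194/379015 + 664845644/236943 = 35998073961086/12829278735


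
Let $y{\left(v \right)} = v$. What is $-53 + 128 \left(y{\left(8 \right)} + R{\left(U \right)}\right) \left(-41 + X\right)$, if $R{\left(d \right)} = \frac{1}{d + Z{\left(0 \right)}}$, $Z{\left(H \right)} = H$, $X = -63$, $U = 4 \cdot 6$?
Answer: $- \frac{321311}{3} \approx -1.071 \cdot 10^{5}$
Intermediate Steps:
$U = 24$
$R{\left(d \right)} = \frac{1}{d}$ ($R{\left(d \right)} = \frac{1}{d + 0} = \frac{1}{d}$)
$-53 + 128 \left(y{\left(8 \right)} + R{\left(U \right)}\right) \left(-41 + X\right) = -53 + 128 \left(8 + \frac{1}{24}\right) \left(-41 - 63\right) = -53 + 128 \left(8 + \frac{1}{24}\right) \left(-104\right) = -53 + 128 \cdot \frac{193}{24} \left(-104\right) = -53 + 128 \left(- \frac{2509}{3}\right) = -53 - \frac{321152}{3} = - \frac{321311}{3}$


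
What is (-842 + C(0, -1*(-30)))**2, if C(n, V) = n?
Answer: 708964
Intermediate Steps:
(-842 + C(0, -1*(-30)))**2 = (-842 + 0)**2 = (-842)**2 = 708964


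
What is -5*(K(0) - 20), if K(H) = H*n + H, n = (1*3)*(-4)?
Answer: 100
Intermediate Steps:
n = -12 (n = 3*(-4) = -12)
K(H) = -11*H (K(H) = H*(-12) + H = -12*H + H = -11*H)
-5*(K(0) - 20) = -5*(-11*0 - 20) = -5*(0 - 20) = -5*(-20) = 100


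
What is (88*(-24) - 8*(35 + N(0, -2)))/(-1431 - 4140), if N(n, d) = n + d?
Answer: 264/619 ≈ 0.42649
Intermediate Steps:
N(n, d) = d + n
(88*(-24) - 8*(35 + N(0, -2)))/(-1431 - 4140) = (88*(-24) - 8*(35 + (-2 + 0)))/(-1431 - 4140) = (-2112 - 8*(35 - 2))/(-5571) = (-2112 - 8*33)*(-1/5571) = (-2112 - 264)*(-1/5571) = -2376*(-1/5571) = 264/619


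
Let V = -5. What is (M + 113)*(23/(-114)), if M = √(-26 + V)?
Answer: -2599/114 - 23*I*√31/114 ≈ -22.798 - 1.1233*I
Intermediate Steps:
M = I*√31 (M = √(-26 - 5) = √(-31) = I*√31 ≈ 5.5678*I)
(M + 113)*(23/(-114)) = (I*√31 + 113)*(23/(-114)) = (113 + I*√31)*(23*(-1/114)) = (113 + I*√31)*(-23/114) = -2599/114 - 23*I*√31/114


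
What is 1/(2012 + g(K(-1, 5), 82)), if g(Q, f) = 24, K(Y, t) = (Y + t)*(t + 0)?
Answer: 1/2036 ≈ 0.00049116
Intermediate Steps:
K(Y, t) = t*(Y + t) (K(Y, t) = (Y + t)*t = t*(Y + t))
1/(2012 + g(K(-1, 5), 82)) = 1/(2012 + 24) = 1/2036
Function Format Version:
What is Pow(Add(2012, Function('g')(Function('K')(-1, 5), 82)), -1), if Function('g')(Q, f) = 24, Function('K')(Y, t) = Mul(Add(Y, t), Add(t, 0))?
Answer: Rational(1, 2036) ≈ 0.00049116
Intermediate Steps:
Function('K')(Y, t) = Mul(t, Add(Y, t)) (Function('K')(Y, t) = Mul(Add(Y, t), t) = Mul(t, Add(Y, t)))
Pow(Add(2012, Function('g')(Function('K')(-1, 5), 82)), -1) = Pow(Add(2012, 24), -1) = Pow(2036, -1) = Rational(1, 2036)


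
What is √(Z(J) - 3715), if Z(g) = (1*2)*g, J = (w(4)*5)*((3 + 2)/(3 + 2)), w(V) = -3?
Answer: I*√3745 ≈ 61.196*I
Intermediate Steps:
J = -15 (J = (-3*5)*((3 + 2)/(3 + 2)) = -75/5 = -15*1 = -15)
Z(g) = 2*g
√(Z(J) - 3715) = √(2*(-15) - 3715) = √(-30 - 3715) = √(-3745) = I*√3745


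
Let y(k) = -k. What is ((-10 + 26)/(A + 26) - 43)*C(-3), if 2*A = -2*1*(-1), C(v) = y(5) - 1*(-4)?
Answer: 1145/27 ≈ 42.407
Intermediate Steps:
C(v) = -1 (C(v) = -1*5 - 1*(-4) = -5 + 4 = -1)
A = 1 (A = (-2*1*(-1))/2 = (-2*(-1))/2 = (½)*2 = 1)
((-10 + 26)/(A + 26) - 43)*C(-3) = ((-10 + 26)/(1 + 26) - 43)*(-1) = (16/27 - 43)*(-1) = -1145/27*(-1) = 1145/27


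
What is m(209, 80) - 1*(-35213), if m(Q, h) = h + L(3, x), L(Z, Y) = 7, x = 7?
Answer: 35300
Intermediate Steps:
m(Q, h) = 7 + h (m(Q, h) = h + 7 = 7 + h)
m(209, 80) - 1*(-35213) = (7 + 80) - 1*(-35213) = 87 + 35213 = 35300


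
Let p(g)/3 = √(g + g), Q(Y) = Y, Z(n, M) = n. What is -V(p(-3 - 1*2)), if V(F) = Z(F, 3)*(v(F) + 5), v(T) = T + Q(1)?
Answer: 90 - 18*I*√10 ≈ 90.0 - 56.921*I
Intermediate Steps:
p(g) = 3*√2*√g (p(g) = 3*√(g + g) = 3*√(2*g) = 3*(√2*√g) = 3*√2*√g)
v(T) = 1 + T (v(T) = T + 1 = 1 + T)
V(F) = F*(6 + F) (V(F) = F*((1 + F) + 5) = F*(6 + F))
-V(p(-3 - 1*2)) = -3*√2*√(-3 - 1*2)*(6 + 3*√2*√(-3 - 1*2)) = -3*√2*√(-3 - 2)*(6 + 3*√2*√(-3 - 2)) = -3*√2*√(-5)*(6 + 3*√2*√(-5)) = -3*√2*(I*√5)*(6 + 3*√2*(I*√5)) = -3*I*√10*(6 + 3*I*√10)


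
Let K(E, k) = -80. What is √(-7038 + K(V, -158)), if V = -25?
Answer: I*√7118 ≈ 84.368*I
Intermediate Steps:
√(-7038 + K(V, -158)) = √(-7038 - 80) = √(-7118) = I*√7118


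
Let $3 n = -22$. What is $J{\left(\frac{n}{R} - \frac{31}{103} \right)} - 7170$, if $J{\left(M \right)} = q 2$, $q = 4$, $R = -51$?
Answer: $-7162$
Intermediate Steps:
$n = - \frac{22}{3}$ ($n = \frac{1}{3} \left(-22\right) = - \frac{22}{3} \approx -7.3333$)
$J{\left(M \right)} = 8$ ($J{\left(M \right)} = 4 \cdot 2 = 8$)
$J{\left(\frac{n}{R} - \frac{31}{103} \right)} - 7170 = 8 - 7170 = -7162$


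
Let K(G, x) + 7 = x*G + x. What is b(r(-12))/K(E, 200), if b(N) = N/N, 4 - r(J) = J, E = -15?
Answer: -1/2807 ≈ -0.00035625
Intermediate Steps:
r(J) = 4 - J
b(N) = 1
K(G, x) = -7 + x + G*x (K(G, x) = -7 + (x*G + x) = -7 + (G*x + x) = -7 + (x + G*x) = -7 + x + G*x)
b(r(-12))/K(E, 200) = 1/(-7 + 200 - 15*200) = 1/(-7 + 200 - 3000) = 1/(-2807) = 1*(-1/2807) = -1/2807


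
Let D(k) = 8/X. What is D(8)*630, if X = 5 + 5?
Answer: 504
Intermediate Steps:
X = 10
D(k) = ⅘ (D(k) = 8/10 = 8*(⅒) = ⅘)
D(8)*630 = (⅘)*630 = 504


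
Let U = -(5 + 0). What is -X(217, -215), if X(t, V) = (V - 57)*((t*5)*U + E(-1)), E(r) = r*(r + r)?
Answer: -1475056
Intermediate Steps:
E(r) = 2*r² (E(r) = r*(2*r) = 2*r²)
U = -5 (U = -1*5 = -5)
X(t, V) = (-57 + V)*(2 - 25*t) (X(t, V) = (V - 57)*((t*5)*(-5) + 2*(-1)²) = (-57 + V)*((5*t)*(-5) + 2*1) = (-57 + V)*(-25*t + 2) = (-57 + V)*(2 - 25*t))
-X(217, -215) = -(-114 + 2*(-215) + 1425*217 - 25*(-215)*217) = -(-114 - 430 + 309225 + 1166375) = -1*1475056 = -1475056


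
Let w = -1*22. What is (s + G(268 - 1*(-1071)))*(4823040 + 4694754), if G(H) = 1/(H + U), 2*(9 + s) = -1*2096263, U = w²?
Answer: -18186221305512117/1823 ≈ -9.9760e+12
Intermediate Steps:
w = -22
U = 484 (U = (-22)² = 484)
s = -2096281/2 (s = -9 + (-1*2096263)/2 = -9 + (½)*(-2096263) = -9 - 2096263/2 = -2096281/2 ≈ -1.0481e+6)
G(H) = 1/(484 + H) (G(H) = 1/(H + 484) = 1/(484 + H))
(s + G(268 - 1*(-1071)))*(4823040 + 4694754) = (-2096281/2 + 1/(484 + (268 - 1*(-1071))))*(4823040 + 4694754) = (-2096281/2 + 1/(484 + (268 + 1071)))*9517794 = (-2096281/2 + 1/(484 + 1339))*9517794 = (-2096281/2 + 1/1823)*9517794 = -3821520261/3646*9517794 = -18186221305512117/1823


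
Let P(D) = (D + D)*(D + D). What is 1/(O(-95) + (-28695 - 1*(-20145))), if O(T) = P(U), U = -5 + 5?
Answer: -1/8550 ≈ -0.00011696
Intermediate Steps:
U = 0
P(D) = 4*D² (P(D) = (2*D)*(2*D) = 4*D²)
O(T) = 0 (O(T) = 4*0² = 4*0 = 0)
1/(O(-95) + (-28695 - 1*(-20145))) = 1/(0 + (-28695 - 1*(-20145))) = 1/(0 + (-28695 + 20145)) = 1/(0 - 8550) = 1/(-8550) = -1/8550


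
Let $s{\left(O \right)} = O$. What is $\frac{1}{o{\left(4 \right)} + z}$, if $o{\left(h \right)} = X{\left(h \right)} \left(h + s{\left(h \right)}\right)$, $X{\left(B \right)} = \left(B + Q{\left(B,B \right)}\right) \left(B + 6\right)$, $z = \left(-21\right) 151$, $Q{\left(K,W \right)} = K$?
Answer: $- \frac{1}{2531} \approx -0.0003951$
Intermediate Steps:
$z = -3171$
$X{\left(B \right)} = 2 B \left(6 + B\right)$ ($X{\left(B \right)} = \left(B + B\right) \left(B + 6\right) = 2 B \left(6 + B\right)$)
$o{\left(h \right)} = 4 h^{2} \left(6 + h\right)$ ($o{\left(h \right)} = 2 h \left(6 + h\right) \left(h + h\right) = 2 h \left(6 + h\right) 2 h = 4 h^{2} \left(6 + h\right)$)
$\frac{1}{o{\left(4 \right)} + z} = \frac{1}{4 \cdot 4^{2} \left(6 + 4\right) - 3171} = \frac{1}{4 \cdot 16 \cdot 10 - 3171} = \frac{1}{640 - 3171} = \frac{1}{-2531} = - \frac{1}{2531}$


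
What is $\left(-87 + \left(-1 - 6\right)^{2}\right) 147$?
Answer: $-5586$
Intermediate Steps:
$\left(-87 + \left(-1 - 6\right)^{2}\right) 147 = \left(-87 + \left(-7\right)^{2}\right) 147 = \left(-87 + 49\right) 147 = \left(-38\right) 147 = -5586$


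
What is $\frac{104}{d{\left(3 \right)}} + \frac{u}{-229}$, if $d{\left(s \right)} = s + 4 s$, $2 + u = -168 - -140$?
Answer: $\frac{24266}{3435} \approx 7.0643$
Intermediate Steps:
$u = -30$ ($u = -2 - 28 = -30$)
$d{\left(s \right)} = 5 s$
$\frac{104}{d{\left(3 \right)}} + \frac{u}{-229} = \frac{104}{5 \cdot 3} - \frac{30}{-229} = \frac{104}{15} - - \frac{30}{229} = 104 \cdot \frac{1}{15} + \frac{30}{229} = \frac{104}{15} + \frac{30}{229} = \frac{24266}{3435}$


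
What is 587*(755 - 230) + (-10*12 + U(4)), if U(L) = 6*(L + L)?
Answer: 308103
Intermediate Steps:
U(L) = 12*L (U(L) = 6*(2*L) = 12*L)
587*(755 - 230) + (-10*12 + U(4)) = 587*(755 - 230) + (-10*12 + 12*4) = 587*525 + (-120 + 48) = 308175 - 72 = 308103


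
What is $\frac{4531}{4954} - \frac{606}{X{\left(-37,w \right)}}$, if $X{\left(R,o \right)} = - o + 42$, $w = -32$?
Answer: $- \frac{1333415}{183298} \approx -7.2746$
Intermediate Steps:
$X{\left(R,o \right)} = 42 - o$
$\frac{4531}{4954} - \frac{606}{X{\left(-37,w \right)}} = \frac{4531}{4954} - \frac{606}{42 - -32} = 4531 \cdot \frac{1}{4954} - \frac{606}{42 + 32} = \frac{4531}{4954} - \frac{606}{74} = \frac{4531}{4954} - \frac{303}{37} = - \frac{1333415}{183298}$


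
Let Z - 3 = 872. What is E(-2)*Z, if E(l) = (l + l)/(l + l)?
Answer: 875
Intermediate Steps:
Z = 875 (Z = 3 + 872 = 875)
E(l) = 1 (E(l) = (2*l)/((2*l)) = (2*l)*(1/(2*l)) = 1)
E(-2)*Z = 1*875 = 875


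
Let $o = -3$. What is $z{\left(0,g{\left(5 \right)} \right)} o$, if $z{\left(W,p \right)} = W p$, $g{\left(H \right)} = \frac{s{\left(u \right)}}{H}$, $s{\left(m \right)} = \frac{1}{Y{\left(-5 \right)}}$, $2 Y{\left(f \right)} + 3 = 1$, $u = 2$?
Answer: $0$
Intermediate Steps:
$Y{\left(f \right)} = -1$ ($Y{\left(f \right)} = - \frac{3}{2} + \frac{1}{2} \cdot 1 = - \frac{3}{2} + \frac{1}{2} = -1$)
$s{\left(m \right)} = -1$ ($s{\left(m \right)} = \frac{1}{-1} = -1$)
$g{\left(H \right)} = - \frac{1}{H}$
$z{\left(0,g{\left(5 \right)} \right)} o = 0 \left(- \frac{1}{5}\right) \left(-3\right) = 0 \left(-3\right) = 0$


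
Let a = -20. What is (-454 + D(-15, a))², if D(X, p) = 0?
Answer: 206116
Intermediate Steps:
(-454 + D(-15, a))² = (-454 + 0)² = (-454)² = 206116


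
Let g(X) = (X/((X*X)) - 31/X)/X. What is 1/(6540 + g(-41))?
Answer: 1681/10993710 ≈ 0.00015291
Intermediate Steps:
g(X) = -30/X² (g(X) = (X/(X²) - 31/X)/X = (X/X² - 31/X)/X = (1/X - 31/X)/X = (-30/X)/X = -30/X²)
1/(6540 + g(-41)) = 1/(6540 - 30/(-41)²) = 1/(6540 - 30*1/1681) = 1/(6540 - 30/1681) = 1/(10993710/1681) = 1681/10993710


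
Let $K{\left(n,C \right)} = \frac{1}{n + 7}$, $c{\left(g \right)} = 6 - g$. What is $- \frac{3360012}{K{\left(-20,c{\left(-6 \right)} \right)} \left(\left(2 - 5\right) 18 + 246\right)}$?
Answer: $\frac{3640013}{16} \approx 2.275 \cdot 10^{5}$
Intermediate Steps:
$K{\left(n,C \right)} = \frac{1}{7 + n}$
$- \frac{3360012}{K{\left(-20,c{\left(-6 \right)} \right)} \left(\left(2 - 5\right) 18 + 246\right)} = - \frac{3360012}{\frac{1}{7 - 20} \left(\left(2 - 5\right) 18 + 246\right)} = - \frac{3360012}{\frac{1}{-13} \left(\left(-3\right) 18 + 246\right)} = - \frac{3360012}{\left(- \frac{1}{13}\right) \left(-54 + 246\right)} = - \frac{3360012}{\left(- \frac{1}{13}\right) 192} = - \frac{3360012}{- \frac{192}{13}} = \left(-3360012\right) \left(- \frac{13}{192}\right) = \frac{3640013}{16}$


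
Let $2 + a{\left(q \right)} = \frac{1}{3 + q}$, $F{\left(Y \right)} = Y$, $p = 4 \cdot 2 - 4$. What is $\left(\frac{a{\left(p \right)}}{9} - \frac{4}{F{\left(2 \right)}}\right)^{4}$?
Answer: $\frac{373301041}{15752961} \approx 23.697$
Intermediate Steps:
$p = 4$ ($p = 8 - 4 = 4$)
$a{\left(q \right)} = -2 + \frac{1}{3 + q}$
$\left(\frac{a{\left(p \right)}}{9} - \frac{4}{F{\left(2 \right)}}\right)^{4} = \left(\frac{\frac{1}{3 + 4} \left(-5 - 8\right)}{9} - \frac{4}{2}\right)^{4} = \left(\frac{-5 - 8}{7} \cdot \frac{1}{9} - 2\right)^{4} = \left(\frac{1}{7} \left(-13\right) \frac{1}{9} - 2\right)^{4} = \left(\left(- \frac{13}{7}\right) \frac{1}{9} - 2\right)^{4} = \left(- \frac{13}{63} - 2\right)^{4} = \left(- \frac{139}{63}\right)^{4} = \frac{373301041}{15752961}$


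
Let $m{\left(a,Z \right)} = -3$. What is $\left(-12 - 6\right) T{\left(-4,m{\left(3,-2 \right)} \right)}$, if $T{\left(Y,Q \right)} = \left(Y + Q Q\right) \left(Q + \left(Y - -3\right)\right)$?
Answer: $360$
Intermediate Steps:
$T{\left(Y,Q \right)} = \left(Y + Q^{2}\right) \left(3 + Q + Y\right)$ ($T{\left(Y,Q \right)} = \left(Y + Q^{2}\right) \left(Q + \left(Y + 3\right)\right) = \left(Y + Q^{2}\right) \left(Q + \left(3 + Y\right)\right) = \left(Y + Q^{2}\right) \left(3 + Q + Y\right)$)
$\left(-12 - 6\right) T{\left(-4,m{\left(3,-2 \right)} \right)} = \left(-12 - 6\right) \left(\left(-3\right)^{3} + \left(-4\right)^{2} + 3 \left(-4\right) + 3 \left(-3\right)^{2} - -12 - 4 \left(-3\right)^{2}\right) = - 18 \left(-27 + 16 - 12 + 3 \cdot 9 + 12 - 36\right) = - 18 \left(-27 + 16 - 12 + 27 + 12 - 36\right) = \left(-18\right) \left(-20\right) = 360$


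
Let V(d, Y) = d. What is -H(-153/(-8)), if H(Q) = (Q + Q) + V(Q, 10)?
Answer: -459/8 ≈ -57.375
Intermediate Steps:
H(Q) = 3*Q (H(Q) = (Q + Q) + Q = 2*Q + Q = 3*Q)
-H(-153/(-8)) = -3*(-153/(-8)) = -3*(-153*(-⅛)) = -3*153/8 = -1*459/8 = -459/8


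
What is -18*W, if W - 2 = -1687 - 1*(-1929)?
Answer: -4392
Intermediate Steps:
W = 244 (W = 2 + (-1687 - 1*(-1929)) = 2 + (-1687 + 1929) = 2 + 242 = 244)
-18*W = -18*244 = -4392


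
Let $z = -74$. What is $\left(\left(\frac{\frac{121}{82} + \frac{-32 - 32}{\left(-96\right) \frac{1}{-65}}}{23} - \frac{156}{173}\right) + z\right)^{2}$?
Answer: $\frac{5639671304085025}{958115999556} \approx 5886.2$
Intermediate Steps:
$\left(\left(\frac{\frac{121}{82} + \frac{-32 - 32}{\left(-96\right) \frac{1}{-65}}}{23} - \frac{156}{173}\right) + z\right)^{2} = \left(\left(\frac{\frac{121}{82} + \frac{-32 - 32}{\left(-96\right) \frac{1}{-65}}}{23} - \frac{156}{173}\right) - 74\right)^{2} = \left(\left(\left(121 \cdot \frac{1}{82} - \frac{64}{\left(-96\right) \left(- \frac{1}{65}\right)}\right) \frac{1}{23} - \frac{156}{173}\right) - 74\right)^{2} = \left(\left(\left(\frac{121}{82} - \frac{64}{\frac{96}{65}}\right) \frac{1}{23} - \frac{156}{173}\right) - 74\right)^{2} = \left(\left(\left(\frac{121}{82} - \frac{130}{3}\right) \frac{1}{23} - \frac{156}{173}\right) - 74\right)^{2} = \left(\left(\left(- \frac{10297}{246}\right) \frac{1}{23} - \frac{156}{173}\right) - 74\right)^{2} = \left(\left(- \frac{10297}{5658} - \frac{156}{173}\right) - 74\right)^{2} = \left(- \frac{2664029}{978834} - 74\right)^{2} = \left(- \frac{75097745}{978834}\right)^{2} = \frac{5639671304085025}{958115999556}$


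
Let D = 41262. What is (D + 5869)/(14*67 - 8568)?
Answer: -6733/1090 ≈ -6.1771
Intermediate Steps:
(D + 5869)/(14*67 - 8568) = (41262 + 5869)/(14*67 - 8568) = 47131/(938 - 8568) = 47131/(-7630) = 47131*(-1/7630) = -6733/1090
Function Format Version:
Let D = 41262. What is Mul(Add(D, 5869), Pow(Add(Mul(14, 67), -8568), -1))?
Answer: Rational(-6733, 1090) ≈ -6.1771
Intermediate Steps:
Mul(Add(D, 5869), Pow(Add(Mul(14, 67), -8568), -1)) = Mul(Add(41262, 5869), Pow(Add(Mul(14, 67), -8568), -1)) = Mul(47131, Pow(Add(938, -8568), -1)) = Mul(47131, Pow(-7630, -1)) = Mul(47131, Rational(-1, 7630)) = Rational(-6733, 1090)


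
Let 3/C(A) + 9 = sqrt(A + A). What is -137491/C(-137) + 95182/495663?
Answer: 204447699781/495663 - 137491*I*sqrt(274)/3 ≈ 4.1247e+5 - 7.5863e+5*I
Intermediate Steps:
C(A) = 3/(-9 + sqrt(2)*sqrt(A)) (C(A) = 3/(-9 + sqrt(A + A)) = 3/(-9 + sqrt(2*A)) = 3/(-9 + sqrt(2)*sqrt(A)))
-137491/C(-137) + 95182/495663 = -(-412473 + 137491*I*sqrt(274)/3) + 95182/495663 = -137491*(-3 + I*sqrt(274)/3) + 95182/495663 = (412473 - 137491*I*sqrt(274)/3) + 95182/495663 = 204447699781/495663 - 137491*I*sqrt(274)/3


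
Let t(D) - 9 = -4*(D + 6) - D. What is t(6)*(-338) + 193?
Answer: 15403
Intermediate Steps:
t(D) = -15 - 5*D (t(D) = 9 + (-4*(D + 6) - D) = 9 + (-4*(6 + D) - D) = 9 + ((-24 - 4*D) - D) = 9 + (-24 - 5*D) = -15 - 5*D)
t(6)*(-338) + 193 = (-15 - 5*6)*(-338) + 193 = (-15 - 30)*(-338) + 193 = -45*(-338) + 193 = 15210 + 193 = 15403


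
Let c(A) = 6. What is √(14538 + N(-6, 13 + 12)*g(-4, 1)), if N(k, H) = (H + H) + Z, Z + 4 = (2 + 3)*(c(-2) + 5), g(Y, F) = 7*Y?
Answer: √11710 ≈ 108.21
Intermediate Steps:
Z = 51 (Z = -4 + (2 + 3)*(6 + 5) = -4 + 5*11 = -4 + 55 = 51)
N(k, H) = 51 + 2*H (N(k, H) = (H + H) + 51 = 2*H + 51 = 51 + 2*H)
√(14538 + N(-6, 13 + 12)*g(-4, 1)) = √(14538 + (51 + 2*(13 + 12))*(7*(-4))) = √(14538 + (51 + 2*25)*(-28)) = √(14538 + (51 + 50)*(-28)) = √(14538 + 101*(-28)) = √(14538 - 2828) = √11710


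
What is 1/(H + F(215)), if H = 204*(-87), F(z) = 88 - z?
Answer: -1/17875 ≈ -5.5944e-5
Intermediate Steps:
H = -17748
1/(H + F(215)) = 1/(-17748 + (88 - 1*215)) = 1/(-17748 + (88 - 215)) = 1/(-17748 - 127) = 1/(-17875) = -1/17875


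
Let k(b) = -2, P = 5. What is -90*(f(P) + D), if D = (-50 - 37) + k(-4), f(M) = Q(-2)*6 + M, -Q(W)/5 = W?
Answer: 2160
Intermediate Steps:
Q(W) = -5*W
f(M) = 60 + M (f(M) = -5*(-2)*6 + M = 10*6 + M = 60 + M)
D = -89 (D = (-50 - 37) - 2 = -87 - 2 = -89)
-90*(f(P) + D) = -90*((60 + 5) - 89) = -90*(65 - 89) = -90*(-24) = 2160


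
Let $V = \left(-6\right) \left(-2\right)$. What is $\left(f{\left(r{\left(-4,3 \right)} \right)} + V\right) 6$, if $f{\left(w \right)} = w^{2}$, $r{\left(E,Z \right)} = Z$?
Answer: $126$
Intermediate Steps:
$V = 12$
$\left(f{\left(r{\left(-4,3 \right)} \right)} + V\right) 6 = \left(3^{2} + 12\right) 6 = \left(9 + 12\right) 6 = 21 \cdot 6 = 126$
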